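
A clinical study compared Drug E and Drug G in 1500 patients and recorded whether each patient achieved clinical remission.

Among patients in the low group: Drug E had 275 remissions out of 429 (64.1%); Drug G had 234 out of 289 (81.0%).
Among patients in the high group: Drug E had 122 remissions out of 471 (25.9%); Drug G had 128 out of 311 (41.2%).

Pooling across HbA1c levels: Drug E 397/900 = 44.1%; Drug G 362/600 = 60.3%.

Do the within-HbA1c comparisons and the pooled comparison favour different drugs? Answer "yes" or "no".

Within each HbA1c level (low 64.1% vs 81.0%; high 25.9% vs 41.2%), Drug G has the higher rate every time. Pooled: 44.1% vs 60.3% — Drug G has the higher rate overall. They agree.

no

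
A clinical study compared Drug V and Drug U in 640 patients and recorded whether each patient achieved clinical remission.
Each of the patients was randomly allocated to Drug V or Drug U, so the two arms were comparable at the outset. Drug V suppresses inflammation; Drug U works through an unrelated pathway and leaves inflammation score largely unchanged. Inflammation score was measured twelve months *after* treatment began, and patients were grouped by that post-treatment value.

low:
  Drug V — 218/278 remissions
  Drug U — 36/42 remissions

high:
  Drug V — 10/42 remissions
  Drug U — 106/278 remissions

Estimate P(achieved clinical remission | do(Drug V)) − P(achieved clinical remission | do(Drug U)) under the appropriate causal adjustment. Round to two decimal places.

Drug U is higher inside every inflammation score stratum but Drug V is higher in aggregate. Whether to stratify depends on how inflammation score relates to the drug.
Inflammation score here is a post-treatment variable shaped by the drug; conditioning on it would introduce bias rather than remove it. The overall comparison is the causal one.
The causal difference is the pooled difference: 0.713 − 0.444 = +0.269.

+0.27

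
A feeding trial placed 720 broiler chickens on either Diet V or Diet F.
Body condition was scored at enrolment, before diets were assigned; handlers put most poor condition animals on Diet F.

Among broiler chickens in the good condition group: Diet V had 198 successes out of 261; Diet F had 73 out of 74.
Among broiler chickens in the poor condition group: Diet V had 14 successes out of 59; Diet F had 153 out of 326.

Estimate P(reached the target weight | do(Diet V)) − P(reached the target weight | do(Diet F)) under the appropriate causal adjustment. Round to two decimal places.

The starting body condition-specific comparison favours Diet F throughout, but the pooled figures favour Diet V. The question is whether to condition on starting body condition.
Starting body condition satisfies the back-door criterion: it is not a descendant of the diet, and it blocks the spurious path from diet to outcome. Adjusting for it (i.e., using the within-starting body condition rates) gives the causal effect.
Adjusting over the population distribution of starting body condition: 0.465·(0.759−0.986) + 0.535·(0.237−0.469) = -0.230.

-0.23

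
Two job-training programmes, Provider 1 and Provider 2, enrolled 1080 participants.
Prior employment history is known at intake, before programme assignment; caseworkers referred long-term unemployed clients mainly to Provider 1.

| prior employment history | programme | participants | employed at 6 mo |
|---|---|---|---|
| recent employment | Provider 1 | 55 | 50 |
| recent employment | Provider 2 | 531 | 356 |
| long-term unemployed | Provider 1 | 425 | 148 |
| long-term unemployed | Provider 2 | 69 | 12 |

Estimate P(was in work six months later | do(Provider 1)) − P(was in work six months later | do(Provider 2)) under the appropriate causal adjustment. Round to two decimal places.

+0.21

Prior employment history is set before the programme has any effect — it is not caused by the programme — and it independently drives the outcome. That makes it a confounder, so the causal comparison is within prior employment history levels.
Adjusting over the population distribution of prior employment history: 0.543·(0.909−0.670) + 0.457·(0.348−0.174) = +0.209.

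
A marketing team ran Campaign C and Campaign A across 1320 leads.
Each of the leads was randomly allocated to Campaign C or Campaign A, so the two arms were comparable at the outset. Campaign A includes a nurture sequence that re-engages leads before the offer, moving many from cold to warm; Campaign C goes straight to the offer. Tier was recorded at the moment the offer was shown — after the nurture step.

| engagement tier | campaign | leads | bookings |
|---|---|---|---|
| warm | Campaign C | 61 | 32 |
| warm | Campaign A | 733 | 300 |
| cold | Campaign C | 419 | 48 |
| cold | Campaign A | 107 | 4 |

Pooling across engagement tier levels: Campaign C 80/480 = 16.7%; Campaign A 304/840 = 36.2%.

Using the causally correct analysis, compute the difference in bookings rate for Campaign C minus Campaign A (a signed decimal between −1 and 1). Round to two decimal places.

-0.20

Engagement tier here is a post-treatment variable shaped by the campaign; conditioning on it would introduce bias rather than remove it. The overall comparison is the causal one.
The causal difference is the pooled difference: 0.167 − 0.362 = -0.195.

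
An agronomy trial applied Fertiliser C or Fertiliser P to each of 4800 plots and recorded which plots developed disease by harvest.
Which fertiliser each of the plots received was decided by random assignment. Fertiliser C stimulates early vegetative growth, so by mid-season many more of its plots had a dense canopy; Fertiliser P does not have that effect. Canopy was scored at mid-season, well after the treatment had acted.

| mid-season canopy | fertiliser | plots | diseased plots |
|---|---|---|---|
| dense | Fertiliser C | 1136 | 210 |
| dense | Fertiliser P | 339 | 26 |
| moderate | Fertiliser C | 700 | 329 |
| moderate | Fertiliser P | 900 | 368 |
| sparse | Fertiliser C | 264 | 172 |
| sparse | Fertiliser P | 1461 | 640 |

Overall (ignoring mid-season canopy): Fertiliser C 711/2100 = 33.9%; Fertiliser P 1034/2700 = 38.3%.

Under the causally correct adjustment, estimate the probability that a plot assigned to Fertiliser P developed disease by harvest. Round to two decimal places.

0.38

Mid-season canopy is recorded after the fertiliser and is itself shifted by it — it sits on the causal path from fertiliser to outcome. Conditioning on a mediator would strip out part of the effect we want; the pooled comparison gives the total causal effect.
So P(outcome | do(Fertiliser P)) is just the pooled rate for Fertiliser P: 1034/2700 = 0.383.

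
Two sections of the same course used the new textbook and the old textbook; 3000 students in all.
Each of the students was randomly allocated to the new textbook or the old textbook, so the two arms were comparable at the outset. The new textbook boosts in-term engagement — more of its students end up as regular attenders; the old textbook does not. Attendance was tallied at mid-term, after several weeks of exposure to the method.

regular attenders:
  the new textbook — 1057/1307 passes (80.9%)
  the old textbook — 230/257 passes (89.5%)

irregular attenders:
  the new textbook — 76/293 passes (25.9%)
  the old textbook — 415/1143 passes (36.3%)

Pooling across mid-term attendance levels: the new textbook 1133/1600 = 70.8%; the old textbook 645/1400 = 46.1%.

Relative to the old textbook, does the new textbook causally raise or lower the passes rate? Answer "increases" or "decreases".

Mid-term attendance here is a post-treatment variable shaped by the teaching method; conditioning on it would introduce bias rather than remove it. The overall comparison is the causal one.
Pooled: the new textbook 70.8% vs the old textbook 46.1%; the new textbook is higher overall.

increases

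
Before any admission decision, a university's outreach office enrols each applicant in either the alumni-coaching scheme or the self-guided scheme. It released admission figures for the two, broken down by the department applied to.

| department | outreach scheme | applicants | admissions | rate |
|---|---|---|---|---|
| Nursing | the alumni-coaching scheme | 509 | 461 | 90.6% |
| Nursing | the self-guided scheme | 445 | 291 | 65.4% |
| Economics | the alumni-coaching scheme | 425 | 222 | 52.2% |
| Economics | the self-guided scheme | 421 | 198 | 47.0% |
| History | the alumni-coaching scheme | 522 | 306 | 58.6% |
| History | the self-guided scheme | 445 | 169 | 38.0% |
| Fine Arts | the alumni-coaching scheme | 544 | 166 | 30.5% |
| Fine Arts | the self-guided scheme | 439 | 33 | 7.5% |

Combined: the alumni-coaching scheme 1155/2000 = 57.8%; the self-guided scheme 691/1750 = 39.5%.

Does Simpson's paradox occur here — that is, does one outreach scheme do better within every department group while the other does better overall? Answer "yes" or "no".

Within each department level (Nursing 90.6% vs 65.4%; Economics 52.2% vs 47.0%; History 58.6% vs 38.0%; Fine Arts 30.5% vs 7.5%), the alumni-coaching scheme has the higher rate every time. Pooled: 57.8% vs 39.5% — the alumni-coaching scheme has the higher rate overall. They agree.

no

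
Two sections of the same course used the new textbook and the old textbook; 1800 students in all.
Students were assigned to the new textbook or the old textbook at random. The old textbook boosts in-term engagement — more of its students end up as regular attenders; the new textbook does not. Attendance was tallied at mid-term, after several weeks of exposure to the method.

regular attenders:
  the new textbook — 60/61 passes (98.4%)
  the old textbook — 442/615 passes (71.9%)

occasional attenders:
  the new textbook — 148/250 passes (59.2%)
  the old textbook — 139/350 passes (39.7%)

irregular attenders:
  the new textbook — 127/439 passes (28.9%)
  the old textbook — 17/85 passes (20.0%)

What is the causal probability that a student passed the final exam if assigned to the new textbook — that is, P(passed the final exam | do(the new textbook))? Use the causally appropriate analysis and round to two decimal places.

Mid-term attendance here is a post-treatment variable shaped by the teaching method; conditioning on it would introduce bias rather than remove it. The overall comparison is the causal one.
So P(outcome | do(the new textbook)) is just the pooled rate for the new textbook: 335/750 = 0.447.

0.45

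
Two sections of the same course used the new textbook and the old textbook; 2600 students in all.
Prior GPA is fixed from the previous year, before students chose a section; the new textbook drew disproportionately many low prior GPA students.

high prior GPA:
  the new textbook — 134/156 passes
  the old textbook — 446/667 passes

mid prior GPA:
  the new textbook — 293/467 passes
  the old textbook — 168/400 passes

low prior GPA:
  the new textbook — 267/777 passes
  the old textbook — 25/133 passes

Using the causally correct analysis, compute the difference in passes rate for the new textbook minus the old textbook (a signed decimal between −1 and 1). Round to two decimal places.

Prior GPA band is set before the teaching method has any effect — it is not caused by the teaching method — and it independently drives the outcome. That makes it a confounder, so the causal comparison is within prior GPA band levels.
Adjusting over the population distribution of prior GPA band: 0.317·(0.859−0.669) + 0.333·(0.627−0.420) + 0.350·(0.344−0.188) = +0.184.

+0.18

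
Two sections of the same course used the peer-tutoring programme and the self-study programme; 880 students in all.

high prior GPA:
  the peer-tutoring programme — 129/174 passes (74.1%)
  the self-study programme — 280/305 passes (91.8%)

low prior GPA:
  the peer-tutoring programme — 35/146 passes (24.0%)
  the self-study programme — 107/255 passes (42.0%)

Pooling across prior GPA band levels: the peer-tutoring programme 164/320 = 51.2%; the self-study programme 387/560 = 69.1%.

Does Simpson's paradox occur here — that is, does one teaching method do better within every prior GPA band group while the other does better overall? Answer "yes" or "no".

Within each prior GPA band level (high prior GPA 74.1% vs 91.8%; low prior GPA 24.0% vs 42.0%), the self-study programme has the higher rate every time. Pooled: 51.2% vs 69.1% — the self-study programme has the higher rate overall. They agree.

no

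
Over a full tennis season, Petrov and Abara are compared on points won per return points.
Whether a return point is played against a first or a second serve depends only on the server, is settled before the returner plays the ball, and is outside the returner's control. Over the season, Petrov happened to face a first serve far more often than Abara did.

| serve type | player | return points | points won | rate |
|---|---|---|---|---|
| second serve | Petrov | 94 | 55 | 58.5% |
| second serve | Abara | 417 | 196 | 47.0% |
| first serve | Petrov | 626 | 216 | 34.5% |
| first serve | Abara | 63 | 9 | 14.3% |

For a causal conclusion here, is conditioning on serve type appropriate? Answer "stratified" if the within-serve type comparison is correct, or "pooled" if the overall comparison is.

Within every serve type level Petrov has the higher rate, yet pooled Abara does — Simpson's reversal.
Here serve type is a common cause — it drives both which player a case falls under and the outcome. The crude comparison mixes populations; the stratum-specific rates are the causally relevant ones.
Within each level — second serve: 58.5% vs 47.0%; first serve: 34.5% vs 14.3% — Petrov is higher every time.

stratified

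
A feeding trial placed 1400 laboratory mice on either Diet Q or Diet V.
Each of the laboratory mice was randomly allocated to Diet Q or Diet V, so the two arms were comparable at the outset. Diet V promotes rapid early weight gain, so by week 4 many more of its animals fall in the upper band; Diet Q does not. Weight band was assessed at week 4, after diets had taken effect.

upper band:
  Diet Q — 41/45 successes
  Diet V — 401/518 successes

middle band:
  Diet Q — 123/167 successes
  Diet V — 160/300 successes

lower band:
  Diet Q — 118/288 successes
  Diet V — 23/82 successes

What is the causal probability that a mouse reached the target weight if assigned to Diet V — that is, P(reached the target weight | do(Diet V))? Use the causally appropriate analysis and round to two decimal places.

0.65

The week-4 weight band-specific comparison favours Diet Q throughout, but the pooled figures favour Diet V. The question is whether to condition on week-4 weight band.
Week-4 weight band lies on the pathway diet → week-4 weight band → outcome, so adjusting for it blocks the indirect effect. For the total causal effect of diet, use the unadjusted pooled rates.
So P(outcome | do(Diet V)) is just the pooled rate for Diet V: 584/900 = 0.649.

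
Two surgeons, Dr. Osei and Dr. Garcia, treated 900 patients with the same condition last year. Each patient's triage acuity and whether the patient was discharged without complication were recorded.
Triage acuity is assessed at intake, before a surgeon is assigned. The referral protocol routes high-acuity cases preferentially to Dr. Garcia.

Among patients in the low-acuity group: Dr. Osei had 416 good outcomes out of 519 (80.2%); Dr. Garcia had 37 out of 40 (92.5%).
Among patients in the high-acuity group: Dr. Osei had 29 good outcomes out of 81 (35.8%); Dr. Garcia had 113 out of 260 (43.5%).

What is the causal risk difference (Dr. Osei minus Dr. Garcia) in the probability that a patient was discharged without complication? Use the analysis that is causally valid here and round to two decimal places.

-0.11

Dr. Garcia is higher inside every triage acuity stratum but Dr. Osei is higher in aggregate. Whether to stratify depends on how triage acuity relates to the surgeon.
Here triage acuity is a common cause — it drives both which surgeon a case falls under and the outcome. The crude comparison mixes populations; the stratum-specific rates are the causally relevant ones.
Adjusting over the population distribution of triage acuity: 0.621·(0.802−0.925) + 0.379·(0.358−0.435) = -0.106.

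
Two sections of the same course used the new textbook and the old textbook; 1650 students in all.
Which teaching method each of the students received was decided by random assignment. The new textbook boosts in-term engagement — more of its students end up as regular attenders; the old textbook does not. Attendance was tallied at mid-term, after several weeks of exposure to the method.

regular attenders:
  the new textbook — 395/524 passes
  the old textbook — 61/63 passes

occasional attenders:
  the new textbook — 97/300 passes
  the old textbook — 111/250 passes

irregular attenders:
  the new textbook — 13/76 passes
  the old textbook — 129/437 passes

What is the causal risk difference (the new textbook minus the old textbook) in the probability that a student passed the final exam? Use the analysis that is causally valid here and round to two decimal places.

Mid-term attendance is recorded after the teaching method and is itself shifted by it — it sits on the causal path from teaching method to outcome. Conditioning on a mediator would strip out part of the effect we want; the pooled comparison gives the total causal effect.
The causal difference is the pooled difference: 0.561 − 0.401 = +0.160.

+0.16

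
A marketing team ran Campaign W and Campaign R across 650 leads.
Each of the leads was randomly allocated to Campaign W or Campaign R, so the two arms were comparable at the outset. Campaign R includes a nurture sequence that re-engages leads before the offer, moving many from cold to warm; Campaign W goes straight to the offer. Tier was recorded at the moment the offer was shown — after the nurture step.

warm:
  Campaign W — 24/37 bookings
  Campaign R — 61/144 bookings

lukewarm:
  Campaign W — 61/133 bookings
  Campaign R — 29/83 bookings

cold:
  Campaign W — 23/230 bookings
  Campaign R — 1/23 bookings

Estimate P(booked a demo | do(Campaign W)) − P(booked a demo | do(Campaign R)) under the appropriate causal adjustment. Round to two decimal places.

Because the campaign influences engagement tier, engagement tier is a post-treatment mediator, not a confounder. Stratifying on it would bias the estimate; the causal effect is the crude pooled difference.
The causal difference is the pooled difference: 0.270 − 0.364 = -0.094.

-0.09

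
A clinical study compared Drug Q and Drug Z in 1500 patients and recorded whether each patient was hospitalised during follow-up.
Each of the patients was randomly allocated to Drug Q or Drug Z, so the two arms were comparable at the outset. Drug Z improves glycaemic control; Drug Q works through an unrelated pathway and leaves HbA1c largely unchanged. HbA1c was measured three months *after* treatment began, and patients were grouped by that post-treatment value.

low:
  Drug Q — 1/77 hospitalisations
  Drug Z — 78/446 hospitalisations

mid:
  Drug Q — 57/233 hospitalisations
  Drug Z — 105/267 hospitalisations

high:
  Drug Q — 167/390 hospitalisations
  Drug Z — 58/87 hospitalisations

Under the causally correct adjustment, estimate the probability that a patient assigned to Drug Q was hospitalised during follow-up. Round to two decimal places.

0.32

The stratified and pooled comparisons disagree (Drug Q wins within each HbA1c; Drug Z wins overall), so the answer turns on the causal role of HbA1c.
HbA1c lies on the pathway drug → HbA1c → outcome, so adjusting for it blocks the indirect effect. For the total causal effect of drug, use the unadjusted pooled rates.
So P(outcome | do(Drug Q)) is just the pooled rate for Drug Q: 225/700 = 0.321.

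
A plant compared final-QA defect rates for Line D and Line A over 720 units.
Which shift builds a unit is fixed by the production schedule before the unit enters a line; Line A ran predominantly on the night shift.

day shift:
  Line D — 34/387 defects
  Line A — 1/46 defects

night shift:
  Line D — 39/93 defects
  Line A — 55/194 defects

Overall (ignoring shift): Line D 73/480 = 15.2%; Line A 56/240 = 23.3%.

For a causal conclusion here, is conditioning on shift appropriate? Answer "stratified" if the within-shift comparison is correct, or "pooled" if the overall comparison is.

stratified

The shift-specific comparison favours Line A throughout, but the pooled figures favour Line D. The question is whether to condition on shift.
The imbalance in shift arose from how units were allocated, not from anything the line did; and shift independently affects the outcome. The pooled gap is confounded — condition on shift.
Within each level — day shift: 8.8% vs 2.2%; night shift: 41.9% vs 28.4% — Line A is lower every time.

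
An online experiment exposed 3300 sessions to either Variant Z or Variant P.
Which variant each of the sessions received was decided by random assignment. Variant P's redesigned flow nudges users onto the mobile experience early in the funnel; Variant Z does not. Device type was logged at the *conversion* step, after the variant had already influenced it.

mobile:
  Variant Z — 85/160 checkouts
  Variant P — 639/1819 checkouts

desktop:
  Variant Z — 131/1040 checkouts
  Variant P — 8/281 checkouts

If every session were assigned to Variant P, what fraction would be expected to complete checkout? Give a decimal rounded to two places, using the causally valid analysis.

Because the variant influences device type, device type is a post-treatment mediator, not a confounder. Stratifying on it would bias the estimate; the causal effect is the crude pooled difference.
So P(outcome | do(Variant P)) is just the pooled rate for Variant P: 647/2100 = 0.308.

0.31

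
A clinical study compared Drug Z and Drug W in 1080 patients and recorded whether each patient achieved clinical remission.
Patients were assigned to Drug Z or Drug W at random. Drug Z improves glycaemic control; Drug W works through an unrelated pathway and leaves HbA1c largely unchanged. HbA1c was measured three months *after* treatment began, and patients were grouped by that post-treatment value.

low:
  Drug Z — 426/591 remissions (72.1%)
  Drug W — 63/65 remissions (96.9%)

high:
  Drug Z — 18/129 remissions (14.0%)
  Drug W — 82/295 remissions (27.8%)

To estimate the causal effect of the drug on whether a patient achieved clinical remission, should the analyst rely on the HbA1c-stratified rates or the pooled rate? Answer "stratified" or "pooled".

pooled

Drug W is higher inside every HbA1c stratum but Drug Z is higher in aggregate. Whether to stratify depends on how HbA1c relates to the drug.
The distribution of HbA1c is itself part of what the drug does — it is an intermediate outcome. Holding it fixed would remove that part of the effect; the total effect is the pooled difference.
Pooled: Drug Z 61.7% vs Drug W 40.3%; Drug Z is higher overall.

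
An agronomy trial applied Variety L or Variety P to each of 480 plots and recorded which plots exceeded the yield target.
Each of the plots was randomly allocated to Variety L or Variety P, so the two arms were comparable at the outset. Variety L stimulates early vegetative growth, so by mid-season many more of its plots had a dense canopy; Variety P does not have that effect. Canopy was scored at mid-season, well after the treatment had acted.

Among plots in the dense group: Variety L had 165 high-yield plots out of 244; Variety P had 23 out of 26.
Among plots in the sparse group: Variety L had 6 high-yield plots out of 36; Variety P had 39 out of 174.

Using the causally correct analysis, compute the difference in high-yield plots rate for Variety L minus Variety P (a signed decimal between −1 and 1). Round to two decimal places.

The mid-season canopy-specific comparison favours Variety P throughout, but the pooled figures favour Variety L. The question is whether to condition on mid-season canopy.
Because the variety influences mid-season canopy, mid-season canopy is a post-treatment mediator, not a confounder. Stratifying on it would bias the estimate; the causal effect is the crude pooled difference.
The causal difference is the pooled difference: 0.611 − 0.310 = +0.301.

+0.30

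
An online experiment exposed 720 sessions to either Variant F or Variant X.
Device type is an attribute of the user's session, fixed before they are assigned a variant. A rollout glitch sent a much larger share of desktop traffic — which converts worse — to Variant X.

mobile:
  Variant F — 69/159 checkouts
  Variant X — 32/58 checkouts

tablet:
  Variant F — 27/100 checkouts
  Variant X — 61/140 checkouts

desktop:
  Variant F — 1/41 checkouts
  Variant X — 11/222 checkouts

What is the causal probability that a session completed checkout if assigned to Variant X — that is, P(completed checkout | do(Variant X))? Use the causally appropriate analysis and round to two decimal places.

The device type-specific comparison favours Variant X throughout, but the pooled figures favour Variant F. The question is whether to condition on device type.
Device type is set before the variant has any effect — it is not caused by the variant — and it independently drives the outcome. That makes it a confounder, so the causal comparison is within device type levels.
Standardising Variant X to the population device type mix: 0.301·32/58 + 0.333·61/140 + 0.365·11/222 = 0.330.

0.33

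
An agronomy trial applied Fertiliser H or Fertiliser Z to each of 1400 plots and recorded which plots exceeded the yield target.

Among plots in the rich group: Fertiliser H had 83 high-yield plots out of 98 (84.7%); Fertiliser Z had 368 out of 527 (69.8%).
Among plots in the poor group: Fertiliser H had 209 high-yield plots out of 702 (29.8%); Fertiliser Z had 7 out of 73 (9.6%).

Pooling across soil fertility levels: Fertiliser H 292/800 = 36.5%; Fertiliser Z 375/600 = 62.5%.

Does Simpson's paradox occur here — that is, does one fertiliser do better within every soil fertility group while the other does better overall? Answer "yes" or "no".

yes

Within each soil fertility level (rich 84.7% vs 69.8%; poor 29.8% vs 9.6%), Fertiliser H has the higher rate every time. Pooled: 36.5% vs 62.5% — Fertiliser Z has the higher rate overall. The two comparisons disagree.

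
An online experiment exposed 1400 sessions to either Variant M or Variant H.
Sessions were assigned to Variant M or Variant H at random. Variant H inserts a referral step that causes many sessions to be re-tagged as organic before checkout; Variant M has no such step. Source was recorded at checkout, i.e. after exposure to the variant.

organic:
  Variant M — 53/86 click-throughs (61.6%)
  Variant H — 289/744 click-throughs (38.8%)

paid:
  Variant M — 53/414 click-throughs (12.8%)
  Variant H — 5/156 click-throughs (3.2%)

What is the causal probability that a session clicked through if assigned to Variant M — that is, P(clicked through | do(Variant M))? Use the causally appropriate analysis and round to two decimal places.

0.21

Traffic source is downstream of the variant. One should not condition on a consequence of treatment, so the overall rates are the right comparison.
So P(outcome | do(Variant M)) is just the pooled rate for Variant M: 106/500 = 0.212.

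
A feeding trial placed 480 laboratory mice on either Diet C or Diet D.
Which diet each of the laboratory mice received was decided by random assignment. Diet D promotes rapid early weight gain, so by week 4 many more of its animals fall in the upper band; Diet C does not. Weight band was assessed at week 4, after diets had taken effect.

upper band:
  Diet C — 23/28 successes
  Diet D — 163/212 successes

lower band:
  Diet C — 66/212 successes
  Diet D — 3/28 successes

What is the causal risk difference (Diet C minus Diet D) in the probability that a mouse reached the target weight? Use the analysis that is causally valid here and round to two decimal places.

The distribution of week-4 weight band is itself part of what the diet does — it is an intermediate outcome. Holding it fixed would remove that part of the effect; the total effect is the pooled difference.
The causal difference is the pooled difference: 0.371 − 0.692 = -0.321.

-0.32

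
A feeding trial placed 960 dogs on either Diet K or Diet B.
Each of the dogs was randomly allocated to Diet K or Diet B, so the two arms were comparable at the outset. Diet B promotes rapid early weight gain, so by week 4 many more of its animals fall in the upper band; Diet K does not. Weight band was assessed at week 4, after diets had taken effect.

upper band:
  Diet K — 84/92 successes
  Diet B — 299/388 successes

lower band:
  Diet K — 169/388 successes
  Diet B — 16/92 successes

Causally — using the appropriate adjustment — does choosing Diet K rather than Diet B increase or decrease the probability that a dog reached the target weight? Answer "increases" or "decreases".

decreases

Week-4 weight band lies on the pathway diet → week-4 weight band → outcome, so adjusting for it blocks the indirect effect. For the total causal effect of diet, use the unadjusted pooled rates.
Pooled: Diet K 52.7% vs Diet B 65.6%; Diet B is higher overall.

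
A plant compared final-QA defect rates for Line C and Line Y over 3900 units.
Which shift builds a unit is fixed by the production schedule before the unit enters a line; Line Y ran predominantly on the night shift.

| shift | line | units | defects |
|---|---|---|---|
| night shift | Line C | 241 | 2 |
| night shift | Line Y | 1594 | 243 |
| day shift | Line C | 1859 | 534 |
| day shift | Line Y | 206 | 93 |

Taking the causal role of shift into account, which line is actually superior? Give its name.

Since shift is a pre-existing factor (not a product of the line) and it affects the outcome on its own, it is a confounder. The stratified rates, not the pooled rate, identify the causal effect.
Within each level — night shift: 0.8% vs 15.2%; day shift: 28.7% vs 45.1% — Line C is lower every time.

Line C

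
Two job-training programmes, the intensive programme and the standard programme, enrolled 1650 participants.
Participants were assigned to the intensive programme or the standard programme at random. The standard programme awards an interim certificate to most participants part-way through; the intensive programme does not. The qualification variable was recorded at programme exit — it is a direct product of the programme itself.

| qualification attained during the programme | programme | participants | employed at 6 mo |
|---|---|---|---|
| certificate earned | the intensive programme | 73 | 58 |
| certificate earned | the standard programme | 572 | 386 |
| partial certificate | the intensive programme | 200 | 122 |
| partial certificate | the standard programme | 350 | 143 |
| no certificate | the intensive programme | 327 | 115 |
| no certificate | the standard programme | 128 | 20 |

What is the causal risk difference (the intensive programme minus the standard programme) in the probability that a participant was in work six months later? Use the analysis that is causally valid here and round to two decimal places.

Qualification attained during the programme is downstream of the programme. One should not condition on a consequence of treatment, so the overall rates are the right comparison.
The causal difference is the pooled difference: 0.492 − 0.523 = -0.031.

-0.03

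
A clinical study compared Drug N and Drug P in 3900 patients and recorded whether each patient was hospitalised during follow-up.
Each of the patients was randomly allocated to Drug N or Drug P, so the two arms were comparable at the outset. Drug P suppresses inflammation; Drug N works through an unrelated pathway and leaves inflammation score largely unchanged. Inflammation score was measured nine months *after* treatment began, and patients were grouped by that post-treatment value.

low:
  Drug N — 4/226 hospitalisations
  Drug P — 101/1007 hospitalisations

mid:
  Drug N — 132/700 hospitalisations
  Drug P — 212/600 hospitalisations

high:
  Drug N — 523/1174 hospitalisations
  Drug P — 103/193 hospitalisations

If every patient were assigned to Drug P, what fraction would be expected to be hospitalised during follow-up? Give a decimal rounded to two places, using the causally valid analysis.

0.23

The inflammation score-specific comparison favours Drug N throughout, but the pooled figures favour Drug P. The question is whether to condition on inflammation score.
Inflammation score is recorded after the drug and is itself shifted by it — it sits on the causal path from drug to outcome. Conditioning on a mediator would strip out part of the effect we want; the pooled comparison gives the total causal effect.
So P(outcome | do(Drug P)) is just the pooled rate for Drug P: 416/1800 = 0.231.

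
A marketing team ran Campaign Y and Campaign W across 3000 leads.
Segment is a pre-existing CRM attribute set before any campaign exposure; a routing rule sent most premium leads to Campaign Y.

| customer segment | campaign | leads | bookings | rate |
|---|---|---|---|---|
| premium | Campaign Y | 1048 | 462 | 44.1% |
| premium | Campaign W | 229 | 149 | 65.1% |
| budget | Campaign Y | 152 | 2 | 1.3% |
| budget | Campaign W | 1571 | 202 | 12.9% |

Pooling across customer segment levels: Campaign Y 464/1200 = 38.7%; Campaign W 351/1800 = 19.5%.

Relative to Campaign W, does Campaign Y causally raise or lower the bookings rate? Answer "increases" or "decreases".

Campaign W is higher inside every customer segment stratum but Campaign Y is higher in aggregate. Whether to stratify depends on how customer segment relates to the campaign.
Since customer segment is a pre-existing factor (not a product of the campaign) and it affects the outcome on its own, it is a confounder. The stratified rates, not the pooled rate, identify the causal effect.
Within each level — premium: 44.1% vs 65.1%; budget: 1.3% vs 12.9% — Campaign W is higher every time.

decreases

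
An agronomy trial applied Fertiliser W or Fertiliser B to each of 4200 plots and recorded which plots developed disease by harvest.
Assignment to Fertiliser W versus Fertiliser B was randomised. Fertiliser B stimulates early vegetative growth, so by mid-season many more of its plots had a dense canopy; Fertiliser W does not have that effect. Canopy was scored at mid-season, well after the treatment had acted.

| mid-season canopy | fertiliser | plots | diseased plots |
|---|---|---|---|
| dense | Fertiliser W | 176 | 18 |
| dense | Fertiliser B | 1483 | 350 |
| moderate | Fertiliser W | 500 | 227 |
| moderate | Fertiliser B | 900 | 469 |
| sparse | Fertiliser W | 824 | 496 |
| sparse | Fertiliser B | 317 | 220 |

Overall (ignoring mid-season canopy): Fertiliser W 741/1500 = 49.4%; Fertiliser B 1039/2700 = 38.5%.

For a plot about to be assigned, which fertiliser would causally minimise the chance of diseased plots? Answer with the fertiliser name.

Fertiliser B

Mid-season canopy is downstream of the fertiliser. One should not condition on a consequence of treatment, so the overall rates are the right comparison.
Pooled: Fertiliser W 49.4% vs Fertiliser B 38.5%; Fertiliser B is lower overall.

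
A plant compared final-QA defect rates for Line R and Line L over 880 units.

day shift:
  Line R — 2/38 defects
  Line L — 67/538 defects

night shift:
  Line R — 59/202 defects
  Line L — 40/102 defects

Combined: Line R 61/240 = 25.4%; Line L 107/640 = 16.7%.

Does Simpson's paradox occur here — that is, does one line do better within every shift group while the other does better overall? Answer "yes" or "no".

Within each shift level (day shift 5.3% vs 12.5%; night shift 29.2% vs 39.2%), Line R has the lower rate every time. Pooled: 25.4% vs 16.7% — Line L has the lower rate overall. The two comparisons disagree.

yes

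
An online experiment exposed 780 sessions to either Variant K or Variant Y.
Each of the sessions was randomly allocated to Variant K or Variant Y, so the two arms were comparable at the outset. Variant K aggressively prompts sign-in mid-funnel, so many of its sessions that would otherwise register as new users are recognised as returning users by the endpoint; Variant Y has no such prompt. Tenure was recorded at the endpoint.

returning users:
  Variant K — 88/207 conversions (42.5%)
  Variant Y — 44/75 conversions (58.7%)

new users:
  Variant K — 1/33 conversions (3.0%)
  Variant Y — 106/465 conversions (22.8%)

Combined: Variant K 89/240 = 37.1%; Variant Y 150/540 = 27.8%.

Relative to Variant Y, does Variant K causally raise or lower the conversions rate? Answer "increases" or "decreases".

The stratified and pooled comparisons disagree (Variant Y wins within each user tenure; Variant K wins overall), so the answer turns on the causal role of user tenure.
Because the variant influences user tenure, user tenure is a post-treatment mediator, not a confounder. Stratifying on it would bias the estimate; the causal effect is the crude pooled difference.
Pooled: Variant K 37.1% vs Variant Y 27.8%; Variant K is higher overall.

increases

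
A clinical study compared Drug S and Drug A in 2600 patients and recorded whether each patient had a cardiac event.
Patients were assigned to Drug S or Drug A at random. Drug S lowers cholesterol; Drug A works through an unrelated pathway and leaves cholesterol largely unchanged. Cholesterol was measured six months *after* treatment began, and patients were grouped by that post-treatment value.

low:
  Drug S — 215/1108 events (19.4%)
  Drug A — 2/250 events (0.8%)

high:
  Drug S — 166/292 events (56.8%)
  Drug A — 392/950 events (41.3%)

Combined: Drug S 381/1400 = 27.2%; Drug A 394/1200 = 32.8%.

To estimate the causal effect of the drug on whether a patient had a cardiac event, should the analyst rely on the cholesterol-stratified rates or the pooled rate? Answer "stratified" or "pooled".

The distribution of cholesterol is itself part of what the drug does — it is an intermediate outcome. Holding it fixed would remove that part of the effect; the total effect is the pooled difference.
Pooled: Drug S 27.2% vs Drug A 32.8%; Drug S is lower overall.

pooled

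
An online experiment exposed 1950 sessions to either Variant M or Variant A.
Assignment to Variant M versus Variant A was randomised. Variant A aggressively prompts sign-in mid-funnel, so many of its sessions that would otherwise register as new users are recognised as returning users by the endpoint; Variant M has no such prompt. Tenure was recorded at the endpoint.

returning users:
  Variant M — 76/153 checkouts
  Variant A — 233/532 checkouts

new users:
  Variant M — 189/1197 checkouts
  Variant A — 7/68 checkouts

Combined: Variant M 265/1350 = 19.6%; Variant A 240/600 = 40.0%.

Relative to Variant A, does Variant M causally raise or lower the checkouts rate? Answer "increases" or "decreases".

decreases

Within every user tenure level Variant M has the higher rate, yet pooled Variant A does — Simpson's reversal.
Because the variant influences user tenure, user tenure is a post-treatment mediator, not a confounder. Stratifying on it would bias the estimate; the causal effect is the crude pooled difference.
Pooled: Variant M 19.6% vs Variant A 40.0%; Variant A is higher overall.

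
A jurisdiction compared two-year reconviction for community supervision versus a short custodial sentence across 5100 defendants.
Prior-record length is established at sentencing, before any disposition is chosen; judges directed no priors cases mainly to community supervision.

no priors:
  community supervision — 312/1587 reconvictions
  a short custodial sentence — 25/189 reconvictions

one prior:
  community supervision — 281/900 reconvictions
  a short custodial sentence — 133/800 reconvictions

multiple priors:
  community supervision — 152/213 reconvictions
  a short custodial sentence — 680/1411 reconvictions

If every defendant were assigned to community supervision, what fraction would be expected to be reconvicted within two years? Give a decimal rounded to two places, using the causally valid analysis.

Nothing the disposition does changes prior-record length; the imbalance is an allocation artefact. With prior-record length also predicting the outcome, the pooled figure is confounded, and the within-stratum comparison is the causal one.
Standardising community supervision to the population prior-record length mix: 0.348·312/1587 + 0.333·281/900 + 0.318·152/213 = 0.400.

0.40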